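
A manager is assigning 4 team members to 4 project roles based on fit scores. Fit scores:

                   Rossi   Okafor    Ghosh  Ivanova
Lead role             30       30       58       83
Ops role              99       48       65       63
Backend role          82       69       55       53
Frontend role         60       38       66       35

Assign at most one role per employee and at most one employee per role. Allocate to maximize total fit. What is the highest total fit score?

Optimal: Rossi→Ops role (99 pts), Okafor→Backend role (69 pts), Ghosh→Frontend role (66 pts), Ivanova→Lead role (83 pts) — total 99+69+66+83 = 317 pts.

Maximum total: 317 pts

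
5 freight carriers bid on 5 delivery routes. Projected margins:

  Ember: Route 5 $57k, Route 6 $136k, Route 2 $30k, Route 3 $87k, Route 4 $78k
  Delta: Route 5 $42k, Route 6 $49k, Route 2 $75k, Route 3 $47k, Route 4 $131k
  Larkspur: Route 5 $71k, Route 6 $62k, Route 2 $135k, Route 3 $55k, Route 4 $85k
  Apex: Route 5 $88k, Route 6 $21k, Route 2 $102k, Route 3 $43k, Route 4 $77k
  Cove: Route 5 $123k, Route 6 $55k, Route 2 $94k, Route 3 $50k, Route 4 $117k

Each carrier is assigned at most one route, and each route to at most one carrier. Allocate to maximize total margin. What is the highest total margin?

Maximum total: $568k

Optimal: Ember→Route 6 ($136k), Delta→Route 4 ($131k), Larkspur→Route 2 ($135k), Apex→Route 3 ($43k), Cove→Route 5 ($123k) — total 136+131+135+43+123 = $568k.
Row-greedy (each carrier in turn takes its best remaining route) gives $540k, worse by 28.
Swapping Ember↔Larkspur (Ember→Route 2 $30k, Larkspur→Route 6 $62k) loses 179.
Every other assignment is strictly worse.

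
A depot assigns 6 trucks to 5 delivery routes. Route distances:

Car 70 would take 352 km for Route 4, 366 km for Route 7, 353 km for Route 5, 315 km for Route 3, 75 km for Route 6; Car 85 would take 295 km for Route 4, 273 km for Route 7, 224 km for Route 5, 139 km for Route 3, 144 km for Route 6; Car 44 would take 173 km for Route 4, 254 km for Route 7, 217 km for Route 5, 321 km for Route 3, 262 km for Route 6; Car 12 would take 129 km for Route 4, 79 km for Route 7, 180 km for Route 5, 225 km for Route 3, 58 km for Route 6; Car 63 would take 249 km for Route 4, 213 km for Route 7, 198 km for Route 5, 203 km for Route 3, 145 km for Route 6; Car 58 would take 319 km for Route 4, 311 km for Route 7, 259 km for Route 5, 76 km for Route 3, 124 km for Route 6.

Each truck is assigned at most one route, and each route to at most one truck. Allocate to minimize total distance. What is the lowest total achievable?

Minimum total: 601 km

Optimal: Car 44→Route 4 (173 km), Car 12→Route 7 (79 km), Car 63→Route 5 (198 km), Car 58→Route 3 (76 km), Car 70→Route 6 (75 km) — total 173+79+198+76+75 = 601 km.
Row-greedy (each truck in turn takes its cheapest remaining route) gives 664 km, worse by 63.
Swapping Car 12↔Car 44 (Car 12→Route 4 129 km, Car 44→Route 7 254 km) adds 131.
Checked against all permutations: 601 km is optimal.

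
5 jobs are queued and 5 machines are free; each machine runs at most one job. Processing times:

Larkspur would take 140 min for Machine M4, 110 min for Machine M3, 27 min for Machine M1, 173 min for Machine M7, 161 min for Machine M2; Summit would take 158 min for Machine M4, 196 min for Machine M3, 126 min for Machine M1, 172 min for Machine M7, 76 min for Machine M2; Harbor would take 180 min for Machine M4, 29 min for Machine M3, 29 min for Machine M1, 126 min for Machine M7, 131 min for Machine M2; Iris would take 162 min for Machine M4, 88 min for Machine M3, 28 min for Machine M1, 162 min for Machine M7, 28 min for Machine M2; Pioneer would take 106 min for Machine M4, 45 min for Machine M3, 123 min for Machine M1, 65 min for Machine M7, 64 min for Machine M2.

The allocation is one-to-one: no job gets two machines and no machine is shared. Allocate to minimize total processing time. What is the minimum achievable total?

Min total: 307 min

Optimal: Larkspur→Machine M1 (27 min), Summit→Machine M4 (158 min), Harbor→Machine M3 (29 min), Iris→Machine M2 (28 min), Pioneer→Machine M7 (65 min) — total 27+158+29+28+65 = 307 min.
Row-greedy (each job in turn takes its cheapest remaining machine) gives 359 min, worse by 52.
Every other assignment is strictly worse.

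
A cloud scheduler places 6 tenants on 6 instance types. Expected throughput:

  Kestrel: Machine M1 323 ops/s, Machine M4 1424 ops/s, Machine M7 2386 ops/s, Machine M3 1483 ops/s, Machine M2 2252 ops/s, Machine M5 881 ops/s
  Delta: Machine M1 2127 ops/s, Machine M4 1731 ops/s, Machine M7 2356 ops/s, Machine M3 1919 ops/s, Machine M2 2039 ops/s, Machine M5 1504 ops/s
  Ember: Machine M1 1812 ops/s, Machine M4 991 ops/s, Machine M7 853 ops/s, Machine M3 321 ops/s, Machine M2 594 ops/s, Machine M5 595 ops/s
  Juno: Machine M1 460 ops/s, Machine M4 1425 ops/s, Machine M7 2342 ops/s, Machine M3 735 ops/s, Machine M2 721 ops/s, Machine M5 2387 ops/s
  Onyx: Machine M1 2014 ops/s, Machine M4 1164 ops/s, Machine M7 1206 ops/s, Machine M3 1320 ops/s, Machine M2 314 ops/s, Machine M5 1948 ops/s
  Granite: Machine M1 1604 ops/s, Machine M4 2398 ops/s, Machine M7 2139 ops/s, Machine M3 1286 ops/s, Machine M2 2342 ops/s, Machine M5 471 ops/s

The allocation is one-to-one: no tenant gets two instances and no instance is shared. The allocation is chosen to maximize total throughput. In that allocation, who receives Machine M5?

Optimal: Kestrel→Machine M2 (2252 ops/s), Delta→Machine M3 (1919 ops/s), Ember→Machine M1 (1812 ops/s), Juno→Machine M7 (2342 ops/s), Onyx→Machine M5 (1948 ops/s), Granite→Machine M4 (2398 ops/s) — total 2252+1919+1812+2342+1948+2398 = 12671 ops/s.
Row-greedy (each tenant in turn takes its best remaining instance) gives 11553 ops/s, worse by 1118.
Onyx's own top instance is Machine M1 (2014 ops/s), but forcing Onyx→Machine M1 and reassigning the rest optimally gives only 12039 ops/s — worse by 632.

Onyx receives Machine M5.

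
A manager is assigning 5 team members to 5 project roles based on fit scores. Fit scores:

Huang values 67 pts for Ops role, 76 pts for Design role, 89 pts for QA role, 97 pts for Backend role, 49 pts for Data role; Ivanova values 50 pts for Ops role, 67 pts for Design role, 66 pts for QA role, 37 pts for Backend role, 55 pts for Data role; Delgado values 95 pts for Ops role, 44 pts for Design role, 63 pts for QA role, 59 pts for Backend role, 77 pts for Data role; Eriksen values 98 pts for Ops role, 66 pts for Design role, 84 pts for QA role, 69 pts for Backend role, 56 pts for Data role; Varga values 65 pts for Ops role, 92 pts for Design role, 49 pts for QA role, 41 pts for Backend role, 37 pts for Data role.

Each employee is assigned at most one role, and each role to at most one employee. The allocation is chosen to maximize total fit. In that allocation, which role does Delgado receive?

Delgado receives Data role.

Optimal: Huang→Backend role (97 pts), Ivanova→QA role (66 pts), Delgado→Data role (77 pts), Eriksen→Ops role (98 pts), Varga→Design role (92 pts) — total 97+66+77+98+92 = 430 pts.
Row-greedy (each employee in turn takes its best remaining role) gives 380 pts, worse by 50.
Next-best assignment: Huang→Backend role, Ivanova→Data role, Delgado→Ops role, Eriksen→QA role, Varga→Design role = 423 pts.
Swapping Ivanova↔Delgado (Ivanova→Data role 55 pts, Delgado→QA role 63 pts) loses 25.
No other one-to-one assignment exceeds 430 pts.
Delgado's own top role is Ops role (95 pts), but forcing Delgado→Ops role and reassigning the rest optimally gives only 423 pts — worse by 7.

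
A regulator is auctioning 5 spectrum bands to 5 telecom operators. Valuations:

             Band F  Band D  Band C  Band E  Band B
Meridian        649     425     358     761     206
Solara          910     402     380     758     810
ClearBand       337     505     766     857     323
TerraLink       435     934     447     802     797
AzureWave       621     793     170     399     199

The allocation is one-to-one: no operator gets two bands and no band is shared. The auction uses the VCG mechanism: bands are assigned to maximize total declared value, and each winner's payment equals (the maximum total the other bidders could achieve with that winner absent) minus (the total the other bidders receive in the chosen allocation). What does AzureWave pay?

AzureWave pays $137M.

Efficient allocation: Meridian→Band E ($761M), Solara→Band F ($910M), ClearBand→Band C ($766M), TerraLink→Band B ($797M), AzureWave→Band D ($793M); total welfare W = $4027M.
AzureWave receives Band D at value $793M, so the others get W − 793 = $3234M.
Without AzureWave: best allocation of the remaining 4 bidders over all 5 bands is Meridian→Band E ($761M), Solara→Band F ($910M), ClearBand→Band C ($766M), TerraLink→Band D ($934M), total $3371M.
VCG payment = (others' best without AzureWave) − (others' welfare with AzureWave) = 3371 − 3234 = $137M.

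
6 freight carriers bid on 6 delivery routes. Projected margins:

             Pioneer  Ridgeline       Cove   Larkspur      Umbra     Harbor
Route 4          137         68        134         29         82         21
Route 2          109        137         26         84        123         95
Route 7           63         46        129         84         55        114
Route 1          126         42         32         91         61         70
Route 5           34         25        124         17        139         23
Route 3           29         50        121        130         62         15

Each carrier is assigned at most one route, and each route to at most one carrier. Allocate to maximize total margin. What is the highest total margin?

Optimal: Pioneer→Route 1 ($126k), Ridgeline→Route 2 ($137k), Cove→Route 4 ($134k), Larkspur→Route 3 ($130k), Umbra→Route 5 ($139k), Harbor→Route 7 ($114k) — total 126+137+134+130+139+114 = $780k.
Max-entry greedy (repeatedly take the single best remaining cell) gives $742k, worse by 38.
Next-best assignment: Pioneer→Route 4, Ridgeline→Route 2, Cove→Route 7, Larkspur→Route 3, Umbra→Route 5, Harbor→Route 1 = $742k.
Swapping Cove↔Ridgeline (Cove→Route 2 $26k, Ridgeline→Route 4 $68k) loses 177.

Max total: $780k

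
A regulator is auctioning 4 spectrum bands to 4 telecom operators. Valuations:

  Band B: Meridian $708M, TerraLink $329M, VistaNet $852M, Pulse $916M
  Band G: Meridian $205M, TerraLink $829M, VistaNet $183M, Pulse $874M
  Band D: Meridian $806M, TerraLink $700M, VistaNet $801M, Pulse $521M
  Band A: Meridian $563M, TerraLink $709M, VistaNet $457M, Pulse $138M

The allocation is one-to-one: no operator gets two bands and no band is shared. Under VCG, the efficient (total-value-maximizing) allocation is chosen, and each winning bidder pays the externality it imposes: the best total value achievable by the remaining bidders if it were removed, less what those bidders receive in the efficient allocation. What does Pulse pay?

Pulse pays $120M.

Efficient allocation: Meridian→Band D ($806M), TerraLink→Band A ($709M), VistaNet→Band B ($852M), Pulse→Band G ($874M); total welfare W = $3241M.
Pulse receives Band G at value $874M, so the others get W − 874 = $2367M.
Without Pulse: best allocation of the remaining 3 bidders over all 4 bands is Meridian→Band D ($806M), TerraLink→Band G ($829M), VistaNet→Band B ($852M), total $2487M.
VCG payment = (others' best without Pulse) − (others' welfare with Pulse) = 2487 − 2367 = $120M.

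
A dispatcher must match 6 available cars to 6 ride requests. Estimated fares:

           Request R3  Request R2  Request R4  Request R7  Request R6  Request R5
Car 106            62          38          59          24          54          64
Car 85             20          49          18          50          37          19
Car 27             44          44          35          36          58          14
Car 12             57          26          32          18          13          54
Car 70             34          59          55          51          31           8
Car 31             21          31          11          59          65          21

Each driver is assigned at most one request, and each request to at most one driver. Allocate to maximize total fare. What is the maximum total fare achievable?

Maximum total: $342

Optimal: Car 106→Request R5 ($64), Car 85→Request R2 ($49), Car 27→Request R6 ($58), Car 12→Request R3 ($57), Car 70→Request R4 ($55), Car 31→Request R7 ($59) — total 64+49+58+57+55+59 = $342.
Max-entry greedy (repeatedly take the single best remaining cell) gives $330, worse by 12.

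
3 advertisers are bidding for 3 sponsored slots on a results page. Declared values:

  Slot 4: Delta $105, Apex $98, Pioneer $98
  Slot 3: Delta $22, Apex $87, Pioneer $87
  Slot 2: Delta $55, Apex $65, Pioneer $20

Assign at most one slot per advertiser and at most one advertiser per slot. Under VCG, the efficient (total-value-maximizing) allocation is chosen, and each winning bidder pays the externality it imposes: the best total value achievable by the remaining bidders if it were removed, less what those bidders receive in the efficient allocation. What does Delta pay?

Delta pays $33.

Efficient allocation: Delta→Slot 4 ($105), Apex→Slot 2 ($65), Pioneer→Slot 3 ($87); total welfare W = $257.
Delta receives Slot 4 at value $105, so the others get W − 105 = $152.
Without Delta: best allocation of the remaining 2 bidders over all 3 slots is Apex→Slot 4 ($98), Pioneer→Slot 3 ($87), total $185.
VCG payment = (others' best without Delta) − (others' welfare with Delta) = 185 − 152 = $33.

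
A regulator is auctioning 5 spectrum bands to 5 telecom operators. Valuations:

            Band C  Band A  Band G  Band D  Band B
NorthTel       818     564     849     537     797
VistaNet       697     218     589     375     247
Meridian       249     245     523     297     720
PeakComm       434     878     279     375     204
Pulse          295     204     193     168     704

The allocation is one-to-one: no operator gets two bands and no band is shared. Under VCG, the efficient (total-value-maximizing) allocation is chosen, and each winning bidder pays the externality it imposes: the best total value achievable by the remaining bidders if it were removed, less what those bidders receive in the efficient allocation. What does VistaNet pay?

Efficient allocation: NorthTel→Band G ($849M), VistaNet→Band C ($697M), Meridian→Band D ($297M), PeakComm→Band A ($878M), Pulse→Band B ($704M); total welfare W = $3425M.
VistaNet receives Band C at value $697M, so the others get W − 697 = $2728M.
Without VistaNet: best allocation of the remaining 4 bidders over all 5 bands is NorthTel→Band C ($818M), Meridian→Band G ($523M), PeakComm→Band A ($878M), Pulse→Band B ($704M), total $2923M.
VCG payment = (others' best without VistaNet) − (others' welfare with VistaNet) = 2923 − 2728 = $195M.

VistaNet pays $195M.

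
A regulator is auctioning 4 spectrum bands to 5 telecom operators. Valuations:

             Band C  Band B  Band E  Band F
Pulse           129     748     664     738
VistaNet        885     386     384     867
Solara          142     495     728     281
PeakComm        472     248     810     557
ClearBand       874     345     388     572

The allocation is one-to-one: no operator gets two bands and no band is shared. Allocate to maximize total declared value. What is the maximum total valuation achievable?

Max total: $3299M

Treat this as an assignment problem: match each operator to one band.
Optimal: ClearBand→Band C ($874M), Pulse→Band B ($748M), PeakComm→Band E ($810M), VistaNet→Band F ($867M) — total 874+748+810+867 = $3299M.
Max-entry greedy (repeatedly take the single best remaining cell) gives $3015M, worse by 284.
No other one-to-one assignment exceeds $3299M.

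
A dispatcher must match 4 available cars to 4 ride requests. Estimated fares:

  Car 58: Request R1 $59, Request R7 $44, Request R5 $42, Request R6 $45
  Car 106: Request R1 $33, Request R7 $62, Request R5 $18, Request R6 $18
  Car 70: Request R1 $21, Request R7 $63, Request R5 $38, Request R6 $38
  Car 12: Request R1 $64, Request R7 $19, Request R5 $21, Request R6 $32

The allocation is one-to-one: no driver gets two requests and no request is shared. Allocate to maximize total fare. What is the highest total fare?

Maximum total: $209

This is a one-to-one assignment (maximum-weight bipartite matching).
Optimal: Car 58→Request R6 ($45), Car 106→Request R7 ($62), Car 70→Request R5 ($38), Car 12→Request R1 ($64) — total 45+62+38+64 = $209.
Row-greedy (each driver in turn takes its best remaining request) gives $191, worse by 18.
Swapping Car 106↔Car 70 (Car 106→Request R5 $18, Car 70→Request R7 $63) loses 19.
Every other assignment is strictly worse.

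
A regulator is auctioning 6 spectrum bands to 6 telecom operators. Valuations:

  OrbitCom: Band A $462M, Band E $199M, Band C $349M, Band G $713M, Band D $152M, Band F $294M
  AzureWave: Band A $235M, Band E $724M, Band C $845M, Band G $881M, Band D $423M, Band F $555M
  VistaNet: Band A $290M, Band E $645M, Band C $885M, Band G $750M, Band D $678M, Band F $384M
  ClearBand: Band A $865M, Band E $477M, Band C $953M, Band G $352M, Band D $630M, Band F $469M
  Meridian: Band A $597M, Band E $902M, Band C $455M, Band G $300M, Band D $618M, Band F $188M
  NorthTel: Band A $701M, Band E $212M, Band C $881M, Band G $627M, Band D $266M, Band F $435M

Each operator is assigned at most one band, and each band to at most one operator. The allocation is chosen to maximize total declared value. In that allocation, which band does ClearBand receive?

Optimal: OrbitCom→Band G ($713M), AzureWave→Band F ($555M), VistaNet→Band D ($678M), ClearBand→Band A ($865M), Meridian→Band E ($902M), NorthTel→Band C ($881M) — total 713+555+678+865+902+881 = $4594M.
Column-greedy (each band in turn goes to its best remaining operator) gives $4093M, worse by 501.
Swapping ClearBand↔OrbitCom (ClearBand→Band G $352M, OrbitCom→Band A $462M) loses 764.
Every other assignment is strictly worse.
ClearBand's own top band is Band C ($953M), but forcing ClearBand→Band C and reassigning the rest optimally gives only $4502M — worse by 92.

ClearBand receives Band A.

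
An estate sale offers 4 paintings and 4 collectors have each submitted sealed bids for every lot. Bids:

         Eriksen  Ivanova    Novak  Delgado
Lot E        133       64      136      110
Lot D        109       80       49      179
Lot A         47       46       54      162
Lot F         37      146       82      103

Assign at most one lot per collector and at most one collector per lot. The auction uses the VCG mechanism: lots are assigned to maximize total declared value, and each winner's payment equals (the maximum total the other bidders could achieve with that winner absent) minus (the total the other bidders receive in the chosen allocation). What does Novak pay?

Novak pays $41.

Efficient allocation: Eriksen→Lot D ($109), Ivanova→Lot F ($146), Novak→Lot E ($136), Delgado→Lot A ($162); total welfare W = $553.
Novak receives Lot E at value $136, so the others get W − 136 = $417.
Without Novak: best allocation of the remaining 3 bidders over all 4 lots is Eriksen→Lot E ($133), Ivanova→Lot F ($146), Delgado→Lot D ($179), total $458.
VCG payment = (others' best without Novak) − (others' welfare with Novak) = 458 − 417 = $41.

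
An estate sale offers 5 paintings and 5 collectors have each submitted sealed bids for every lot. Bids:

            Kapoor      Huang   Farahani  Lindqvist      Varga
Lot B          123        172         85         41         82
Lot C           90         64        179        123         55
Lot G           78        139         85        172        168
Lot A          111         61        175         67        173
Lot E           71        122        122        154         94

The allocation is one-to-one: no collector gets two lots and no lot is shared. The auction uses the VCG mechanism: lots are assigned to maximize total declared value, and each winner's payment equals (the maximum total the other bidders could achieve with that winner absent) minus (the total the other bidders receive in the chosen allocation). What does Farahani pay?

Farahani pays $2.

Efficient allocation: Kapoor→Lot A ($111), Huang→Lot B ($172), Farahani→Lot C ($179), Lindqvist→Lot E ($154), Varga→Lot G ($168); total welfare W = $784.
Farahani receives Lot C at value $179, so the others get W − 179 = $605.
Without Farahani: best allocation of the remaining 4 bidders over all 5 lots is Kapoor→Lot C ($90), Huang→Lot B ($172), Lindqvist→Lot G ($172), Varga→Lot A ($173), total $607.
VCG payment = (others' best without Farahani) − (others' welfare with Farahani) = 607 − 605 = $2.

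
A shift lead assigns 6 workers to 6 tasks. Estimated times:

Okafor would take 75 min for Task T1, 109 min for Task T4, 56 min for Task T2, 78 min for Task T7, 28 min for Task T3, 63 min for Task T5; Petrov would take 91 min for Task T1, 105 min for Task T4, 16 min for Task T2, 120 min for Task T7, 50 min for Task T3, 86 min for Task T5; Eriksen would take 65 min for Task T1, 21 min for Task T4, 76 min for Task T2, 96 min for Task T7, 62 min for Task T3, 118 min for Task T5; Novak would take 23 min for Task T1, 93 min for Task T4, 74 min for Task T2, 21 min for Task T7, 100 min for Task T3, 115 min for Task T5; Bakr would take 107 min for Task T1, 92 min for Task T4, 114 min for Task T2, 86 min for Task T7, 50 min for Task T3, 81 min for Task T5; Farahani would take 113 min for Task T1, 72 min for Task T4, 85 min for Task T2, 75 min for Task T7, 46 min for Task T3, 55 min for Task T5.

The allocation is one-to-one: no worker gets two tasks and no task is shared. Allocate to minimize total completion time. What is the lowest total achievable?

Min total: 229 min

Optimal: Okafor→Task T3 (28 min), Petrov→Task T2 (16 min), Eriksen→Task T4 (21 min), Novak→Task T1 (23 min), Bakr→Task T7 (86 min), Farahani→Task T5 (55 min) — total 28+16+21+23+86+55 = 229 min.
Swapping Okafor↔Farahani (Okafor→Task T5 63 min, Farahani→Task T3 46 min) adds 26.
No other one-to-one assignment undercuts 229 min.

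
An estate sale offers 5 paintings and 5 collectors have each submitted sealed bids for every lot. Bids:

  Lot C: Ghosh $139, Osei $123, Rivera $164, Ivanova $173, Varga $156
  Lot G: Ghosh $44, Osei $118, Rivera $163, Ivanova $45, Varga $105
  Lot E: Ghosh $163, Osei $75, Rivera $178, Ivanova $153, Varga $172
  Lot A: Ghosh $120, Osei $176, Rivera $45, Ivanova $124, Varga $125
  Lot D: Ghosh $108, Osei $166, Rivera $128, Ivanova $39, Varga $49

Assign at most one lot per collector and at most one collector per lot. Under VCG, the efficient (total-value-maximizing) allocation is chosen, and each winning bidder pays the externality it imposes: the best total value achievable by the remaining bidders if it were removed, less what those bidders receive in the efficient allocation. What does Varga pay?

Varga pays $53.

Efficient allocation: Ghosh→Lot A ($120), Osei→Lot D ($166), Rivera→Lot G ($163), Ivanova→Lot C ($173), Varga→Lot E ($172); total welfare W = $794.
Varga receives Lot E at value $172, so the others get W − 172 = $622.
Without Varga: best allocation of the remaining 4 bidders over all 5 lots is Ghosh→Lot E ($163), Osei→Lot A ($176), Rivera→Lot G ($163), Ivanova→Lot C ($173), total $675.
VCG payment = (others' best without Varga) − (others' welfare with Varga) = 675 − 622 = $53.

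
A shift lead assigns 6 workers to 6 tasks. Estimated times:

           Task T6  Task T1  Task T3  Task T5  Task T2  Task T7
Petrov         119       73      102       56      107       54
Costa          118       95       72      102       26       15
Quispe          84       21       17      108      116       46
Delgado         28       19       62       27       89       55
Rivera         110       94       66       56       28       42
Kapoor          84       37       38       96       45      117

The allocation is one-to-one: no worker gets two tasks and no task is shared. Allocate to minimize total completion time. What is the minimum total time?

Minimum total: 181 min

Optimal: Petrov→Task T5 (56 min), Costa→Task T7 (15 min), Quispe→Task T3 (17 min), Delgado→Task T6 (28 min), Rivera→Task T2 (28 min), Kapoor→Task T1 (37 min) — total 56+15+17+28+28+37 = 181 min.
Row-greedy (each worker in turn takes its cheapest remaining task) gives 256 min, worse by 75.
Next-best assignment: Petrov→Task T5, Costa→Task T7, Quispe→Task T1, Delgado→Task T6, Rivera→Task T2, Kapoor→Task T3 = 186 min.
Checked against all permutations: 181 min is optimal.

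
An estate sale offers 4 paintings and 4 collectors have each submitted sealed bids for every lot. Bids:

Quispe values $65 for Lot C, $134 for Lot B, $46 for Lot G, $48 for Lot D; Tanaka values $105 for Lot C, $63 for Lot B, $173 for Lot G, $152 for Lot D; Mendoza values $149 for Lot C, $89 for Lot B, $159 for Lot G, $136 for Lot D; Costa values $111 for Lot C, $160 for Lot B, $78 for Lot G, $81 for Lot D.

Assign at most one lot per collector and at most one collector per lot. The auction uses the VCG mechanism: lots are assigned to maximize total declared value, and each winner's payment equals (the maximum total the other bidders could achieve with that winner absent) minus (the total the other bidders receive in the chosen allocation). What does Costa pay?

Efficient allocation: Quispe→Lot B ($134), Tanaka→Lot D ($152), Mendoza→Lot G ($159), Costa→Lot C ($111); total welfare W = $556.
Costa receives Lot C at value $111, so the others get W − 111 = $445.
Without Costa: best allocation of the remaining 3 bidders over all 4 lots is Quispe→Lot B ($134), Tanaka→Lot G ($173), Mendoza→Lot C ($149), total $456.
VCG payment = (others' best without Costa) − (others' welfare with Costa) = 456 − 445 = $11.

Costa pays $11.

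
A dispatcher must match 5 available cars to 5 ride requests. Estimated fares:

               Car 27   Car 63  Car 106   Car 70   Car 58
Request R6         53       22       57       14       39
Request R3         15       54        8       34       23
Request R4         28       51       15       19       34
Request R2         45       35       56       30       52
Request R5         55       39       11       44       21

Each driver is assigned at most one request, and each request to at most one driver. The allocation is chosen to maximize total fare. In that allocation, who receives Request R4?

Car 63 receives Request R4.

Optimal: Car 27→Request R5 ($55), Car 63→Request R4 ($51), Car 106→Request R6 ($57), Car 70→Request R3 ($34), Car 58→Request R2 ($52) — total 55+51+57+34+52 = $249.
Max-entry greedy (repeatedly take the single best remaining cell) gives $237, worse by 12.
Every other assignment is strictly worse.
Car 63's own top request is Request R3 ($54), but forcing Car 63→Request R3 and reassigning the rest optimally gives only $241 — worse by 8.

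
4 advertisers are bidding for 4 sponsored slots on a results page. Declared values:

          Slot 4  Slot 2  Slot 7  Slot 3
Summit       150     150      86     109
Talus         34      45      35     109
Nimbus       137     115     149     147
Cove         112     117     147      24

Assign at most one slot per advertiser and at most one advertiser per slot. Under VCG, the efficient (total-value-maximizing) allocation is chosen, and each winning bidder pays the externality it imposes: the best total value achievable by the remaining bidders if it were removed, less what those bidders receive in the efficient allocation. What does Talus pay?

Efficient allocation: Summit→Slot 2 ($150), Talus→Slot 3 ($109), Nimbus→Slot 4 ($137), Cove→Slot 7 ($147); total welfare W = $543.
Talus receives Slot 3 at value $109, so the others get W − 109 = $434.
Without Talus: best allocation of the remaining 3 bidders over all 4 slots is Summit→Slot 4 ($150), Nimbus→Slot 3 ($147), Cove→Slot 7 ($147), total $444.
VCG payment = (others' best without Talus) − (others' welfare with Talus) = 444 − 434 = $10.

Talus pays $10.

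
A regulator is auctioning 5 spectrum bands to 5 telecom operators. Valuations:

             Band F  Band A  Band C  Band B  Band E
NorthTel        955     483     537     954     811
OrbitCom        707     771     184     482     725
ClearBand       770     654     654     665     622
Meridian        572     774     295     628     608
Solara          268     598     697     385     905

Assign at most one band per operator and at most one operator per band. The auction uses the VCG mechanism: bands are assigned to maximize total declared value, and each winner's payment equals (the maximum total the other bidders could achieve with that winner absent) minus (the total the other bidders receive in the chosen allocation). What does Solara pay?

Solara pays $134M.

Efficient allocation: NorthTel→Band B ($954M), OrbitCom→Band F ($707M), ClearBand→Band C ($654M), Meridian→Band A ($774M), Solara→Band E ($905M); total welfare W = $3994M.
Solara receives Band E at value $905M, so the others get W − 905 = $3089M.
Without Solara: best allocation of the remaining 4 bidders over all 5 bands is NorthTel→Band B ($954M), OrbitCom→Band E ($725M), ClearBand→Band F ($770M), Meridian→Band A ($774M), total $3223M.
VCG payment = (others' best without Solara) − (others' welfare with Solara) = 3223 − 3089 = $134M.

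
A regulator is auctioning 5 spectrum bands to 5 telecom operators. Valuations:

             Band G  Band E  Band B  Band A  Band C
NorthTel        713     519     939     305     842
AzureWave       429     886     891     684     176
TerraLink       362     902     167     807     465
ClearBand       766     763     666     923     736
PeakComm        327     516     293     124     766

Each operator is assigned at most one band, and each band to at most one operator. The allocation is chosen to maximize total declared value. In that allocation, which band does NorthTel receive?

Optimal: NorthTel→Band G ($713M), AzureWave→Band B ($891M), TerraLink→Band E ($902M), ClearBand→Band A ($923M), PeakComm→Band C ($766M) — total 713+891+902+923+766 = $4195M.
Column-greedy (each band in turn goes to its best remaining operator) gives $4057M, worse by 138.
NorthTel's own top band is Band B ($939M), but forcing NorthTel→Band B and reassigning the rest optimally gives only $4164M — worse by 31.

NorthTel receives Band G.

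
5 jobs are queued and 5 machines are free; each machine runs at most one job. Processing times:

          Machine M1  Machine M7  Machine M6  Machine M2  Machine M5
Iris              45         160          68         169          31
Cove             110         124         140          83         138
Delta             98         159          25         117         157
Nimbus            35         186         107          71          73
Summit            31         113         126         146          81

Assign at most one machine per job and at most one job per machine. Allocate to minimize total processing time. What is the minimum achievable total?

Min total: 282 min

Optimal: Iris→Machine M5 (31 min), Cove→Machine M7 (124 min), Delta→Machine M6 (25 min), Nimbus→Machine M2 (71 min), Summit→Machine M1 (31 min) — total 31+124+25+71+31 = 282 min.
Next-best assignment: Iris→Machine M5, Cove→Machine M2, Delta→Machine M6, Nimbus→Machine M1, Summit→Machine M7 = 287 min.
Every other assignment is strictly worse.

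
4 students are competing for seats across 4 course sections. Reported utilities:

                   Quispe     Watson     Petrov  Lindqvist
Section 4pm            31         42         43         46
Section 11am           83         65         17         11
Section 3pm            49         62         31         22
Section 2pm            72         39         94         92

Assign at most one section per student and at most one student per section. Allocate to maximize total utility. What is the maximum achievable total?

Maximum total: 285 points

Treat this as an assignment problem: match each student to one section.
Optimal: Quispe→Section 11am (83 points), Watson→Section 3pm (62 points), Petrov→Section 2pm (94 points), Lindqvist→Section 4pm (46 points) — total 83+62+94+46 = 285 points.
Every other assignment is strictly worse.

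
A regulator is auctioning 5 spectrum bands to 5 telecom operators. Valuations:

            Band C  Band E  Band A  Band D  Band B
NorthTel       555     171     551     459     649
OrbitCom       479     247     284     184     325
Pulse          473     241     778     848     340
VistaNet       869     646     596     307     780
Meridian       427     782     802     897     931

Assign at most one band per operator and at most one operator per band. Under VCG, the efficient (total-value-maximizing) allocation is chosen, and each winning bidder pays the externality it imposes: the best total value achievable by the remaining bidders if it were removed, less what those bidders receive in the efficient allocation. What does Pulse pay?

Efficient allocation: NorthTel→Band A ($551M), OrbitCom→Band C ($479M), Pulse→Band D ($848M), VistaNet→Band E ($646M), Meridian→Band B ($931M); total welfare W = $3455M.
Pulse receives Band D at value $848M, so the others get W − 848 = $2607M.
Without Pulse: best allocation of the remaining 4 bidders over all 5 bands is NorthTel→Band A ($551M), OrbitCom→Band C ($479M), VistaNet→Band B ($780M), Meridian→Band D ($897M), total $2707M.
VCG payment = (others' best without Pulse) − (others' welfare with Pulse) = 2707 − 2607 = $100M.

Pulse pays $100M.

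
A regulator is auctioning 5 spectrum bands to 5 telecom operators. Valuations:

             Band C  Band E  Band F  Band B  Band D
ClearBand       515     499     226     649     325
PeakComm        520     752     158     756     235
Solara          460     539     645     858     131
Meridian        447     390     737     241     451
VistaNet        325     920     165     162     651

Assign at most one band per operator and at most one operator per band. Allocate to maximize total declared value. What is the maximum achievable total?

Optimal: ClearBand→Band C ($515M), PeakComm→Band E ($752M), Solara→Band B ($858M), Meridian→Band F ($737M), VistaNet→Band D ($651M) — total 515+752+858+737+651 = $3513M.

Max total: $3513M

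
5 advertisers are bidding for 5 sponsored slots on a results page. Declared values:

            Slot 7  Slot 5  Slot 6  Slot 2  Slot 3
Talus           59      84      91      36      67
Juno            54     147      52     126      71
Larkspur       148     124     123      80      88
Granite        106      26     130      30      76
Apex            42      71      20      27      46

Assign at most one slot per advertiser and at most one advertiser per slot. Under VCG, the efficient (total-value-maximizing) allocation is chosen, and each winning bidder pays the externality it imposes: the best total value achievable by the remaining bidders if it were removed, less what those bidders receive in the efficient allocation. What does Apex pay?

Efficient allocation: Talus→Slot 3 ($67), Juno→Slot 2 ($126), Larkspur→Slot 7 ($148), Granite→Slot 6 ($130), Apex→Slot 5 ($71); total welfare W = $542.
Apex receives Slot 5 at value $71, so the others get W − 71 = $471.
Without Apex: best allocation of the remaining 4 bidders over all 5 slots is Talus→Slot 3 ($67), Juno→Slot 5 ($147), Larkspur→Slot 7 ($148), Granite→Slot 6 ($130), total $492.
VCG payment = (others' best without Apex) − (others' welfare with Apex) = 492 − 471 = $21.

Apex pays $21.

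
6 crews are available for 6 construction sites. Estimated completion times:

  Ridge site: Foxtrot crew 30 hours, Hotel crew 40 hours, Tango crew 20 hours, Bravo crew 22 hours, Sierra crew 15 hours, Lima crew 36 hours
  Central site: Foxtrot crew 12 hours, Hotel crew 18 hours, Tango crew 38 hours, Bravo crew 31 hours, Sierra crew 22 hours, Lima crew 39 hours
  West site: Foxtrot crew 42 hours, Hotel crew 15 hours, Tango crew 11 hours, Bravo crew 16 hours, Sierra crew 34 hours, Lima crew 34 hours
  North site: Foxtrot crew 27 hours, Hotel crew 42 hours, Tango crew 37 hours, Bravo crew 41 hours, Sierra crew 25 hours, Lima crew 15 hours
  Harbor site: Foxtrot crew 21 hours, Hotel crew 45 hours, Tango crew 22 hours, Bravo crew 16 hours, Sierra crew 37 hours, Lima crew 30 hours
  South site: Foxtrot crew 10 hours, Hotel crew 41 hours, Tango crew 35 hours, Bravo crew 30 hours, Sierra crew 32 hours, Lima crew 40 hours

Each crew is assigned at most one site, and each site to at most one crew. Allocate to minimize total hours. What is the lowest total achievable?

Optimal: Foxtrot crew→South site (10 hours), Hotel crew→Central site (18 hours), Tango crew→West site (11 hours), Bravo crew→Harbor site (16 hours), Sierra crew→Ridge site (15 hours), Lima crew→North site (15 hours) — total 10+18+11+16+15+15 = 85 hours.
Next-best assignment: Foxtrot crew→South site, Hotel crew→Central site, Tango crew→Harbor site, Bravo crew→West site, Sierra crew→Ridge site, Lima crew→North site = 96 hours.

Minimum total: 85 hours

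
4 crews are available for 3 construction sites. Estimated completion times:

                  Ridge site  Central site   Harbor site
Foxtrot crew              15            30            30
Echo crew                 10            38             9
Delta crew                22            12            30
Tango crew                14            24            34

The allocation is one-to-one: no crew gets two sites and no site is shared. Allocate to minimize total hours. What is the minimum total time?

Treat this as an assignment problem: match each crew to one site.
Optimal: Tango crew→Ridge site (14 hours), Delta crew→Central site (12 hours), Echo crew→Harbor site (9 hours) — total 14+12+9 = 35 hours.
Checked against all permutations: 35 hours is optimal.

Minimum total: 35 hours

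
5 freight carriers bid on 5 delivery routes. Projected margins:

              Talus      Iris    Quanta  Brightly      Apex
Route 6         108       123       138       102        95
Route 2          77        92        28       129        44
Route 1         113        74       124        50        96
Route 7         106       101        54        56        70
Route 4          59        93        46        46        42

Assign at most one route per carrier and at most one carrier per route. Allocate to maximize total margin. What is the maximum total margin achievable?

Optimal: Talus→Route 7 ($106k), Iris→Route 4 ($93k), Quanta→Route 6 ($138k), Brightly→Route 2 ($129k), Apex→Route 1 ($96k) — total 106+93+138+129+96 = $562k.
Max-entry greedy (repeatedly take the single best remaining cell) gives $523k, worse by 39.
Swapping Quanta↔Brightly (Quanta→Route 2 $28k, Brightly→Route 6 $102k) loses 137.
Checked against all permutations: $562k is optimal.

Maximum total: $562k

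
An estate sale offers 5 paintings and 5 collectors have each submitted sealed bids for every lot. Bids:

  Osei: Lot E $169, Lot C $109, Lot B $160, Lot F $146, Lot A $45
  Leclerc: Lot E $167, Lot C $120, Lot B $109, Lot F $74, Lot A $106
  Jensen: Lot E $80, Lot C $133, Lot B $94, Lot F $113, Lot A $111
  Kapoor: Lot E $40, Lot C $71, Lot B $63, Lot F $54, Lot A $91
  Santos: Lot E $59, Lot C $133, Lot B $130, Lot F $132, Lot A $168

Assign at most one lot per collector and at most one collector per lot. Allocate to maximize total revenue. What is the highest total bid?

Maximum total: $683

This is the linear assignment problem.
Optimal: Osei→Lot B ($160), Leclerc→Lot E ($167), Jensen→Lot C ($133), Kapoor→Lot A ($91), Santos→Lot F ($132) — total 160+167+133+91+132 = $683.
Row-greedy (each collector in turn takes its best remaining lot) gives $623, worse by 60.
Swapping Leclerc↔Jensen (Leclerc→Lot C $120, Jensen→Lot E $80) loses 100.
No other one-to-one assignment exceeds $683.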